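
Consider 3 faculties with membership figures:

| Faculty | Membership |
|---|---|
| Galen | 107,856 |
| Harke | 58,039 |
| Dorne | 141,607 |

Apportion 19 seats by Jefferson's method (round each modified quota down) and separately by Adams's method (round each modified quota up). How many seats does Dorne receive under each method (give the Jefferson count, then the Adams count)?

9 and 8

Jefferson: Galen 7, Harke 3, Dorne 9.
Adams: Galen 7, Harke 4, Dorne 8.
Dorne gets 9 under Jefferson and 8 under Adams.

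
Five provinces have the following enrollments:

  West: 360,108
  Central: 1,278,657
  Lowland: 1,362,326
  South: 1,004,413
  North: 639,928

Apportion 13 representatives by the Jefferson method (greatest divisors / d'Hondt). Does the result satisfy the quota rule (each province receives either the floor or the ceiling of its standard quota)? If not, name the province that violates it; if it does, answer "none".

none

Standard quotas: West 1.008, Central 3.578, Lowland 3.812, South 2.811, North 1.791.
Jefferson allocation: West 1, Central 3, Lowland 4, South 3, North 2.
Every allocation lies between the lower and upper quota.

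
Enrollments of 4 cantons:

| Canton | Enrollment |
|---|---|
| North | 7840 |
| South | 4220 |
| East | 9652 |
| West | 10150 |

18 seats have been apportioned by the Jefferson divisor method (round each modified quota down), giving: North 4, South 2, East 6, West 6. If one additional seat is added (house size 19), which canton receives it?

Priority for the next seat is population ÷ (current seats + 1).
Priorities: North 1568.000, South 1406.667, East 1378.857, West 1450.000.
Highest priority: North.

North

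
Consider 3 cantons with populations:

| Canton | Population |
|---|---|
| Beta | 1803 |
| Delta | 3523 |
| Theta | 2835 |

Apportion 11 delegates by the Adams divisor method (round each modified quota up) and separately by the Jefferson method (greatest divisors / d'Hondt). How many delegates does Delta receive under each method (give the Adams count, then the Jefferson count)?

Adams: Beta 3, Delta 4, Theta 4.
Jefferson: Beta 2, Delta 5, Theta 4.
Delta gets 4 under Adams and 5 under Jefferson.

4 and 5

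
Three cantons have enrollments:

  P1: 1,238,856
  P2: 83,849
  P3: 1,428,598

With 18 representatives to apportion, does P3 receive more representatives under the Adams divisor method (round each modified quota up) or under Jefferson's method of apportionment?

Jefferson

Adams: P1 8, P2 1, P3 9.
Jefferson: P1 8, P2 0, P3 10.
P3 gets 9 under Adams and 10 under Jefferson.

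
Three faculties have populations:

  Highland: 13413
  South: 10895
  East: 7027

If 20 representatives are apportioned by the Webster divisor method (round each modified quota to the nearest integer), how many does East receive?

Standard divisor 31335/20 ≈ 1566.75; standard quotas: Highland 8.561, South 6.954, East 4.485.
Rounding to the nearest integer gives Highland 9, South 7, East 4 — total 20, matching the house size, so no adjustment is needed.
East receives 4.

4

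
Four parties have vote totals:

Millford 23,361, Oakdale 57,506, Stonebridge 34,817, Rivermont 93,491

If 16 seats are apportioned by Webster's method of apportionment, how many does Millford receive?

Standard divisor 209175/16 ≈ 13073.438; standard quotas: Millford 1.787, Oakdale 4.399, Stonebridge 2.663, Rivermont 7.151.
Rounding to the nearest integer gives Millford 2, Oakdale 4, Stonebridge 3, Rivermont 7 — total 16, matching the house size, so no adjustment is needed.
Millford receives 2.

2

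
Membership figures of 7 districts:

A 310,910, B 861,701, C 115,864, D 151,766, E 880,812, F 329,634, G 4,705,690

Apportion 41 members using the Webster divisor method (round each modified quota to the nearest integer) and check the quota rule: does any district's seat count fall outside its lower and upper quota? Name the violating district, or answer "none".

G

Standard quotas: A 1.733, B 4.803, C 0.646, D 0.846, E 4.909, F 1.837, G 26.227.
Webster allocation: A 2, B 5, C 1, D 1, E 5, F 2, G 25.
G has quota 26.227 (lower 26, upper 27) but receives 25 — outside the quota interval.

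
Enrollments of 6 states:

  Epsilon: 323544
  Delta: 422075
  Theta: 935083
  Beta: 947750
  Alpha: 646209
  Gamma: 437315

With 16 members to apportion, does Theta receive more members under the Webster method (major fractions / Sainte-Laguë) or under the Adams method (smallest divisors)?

Webster: Epsilon 1, Delta 2, Theta 4, Beta 4, Alpha 3, Gamma 2.
Adams: Epsilon 2, Delta 2, Theta 3, Beta 4, Alpha 3, Gamma 2.
Theta gets 4 under Webster and 3 under Adams.

Webster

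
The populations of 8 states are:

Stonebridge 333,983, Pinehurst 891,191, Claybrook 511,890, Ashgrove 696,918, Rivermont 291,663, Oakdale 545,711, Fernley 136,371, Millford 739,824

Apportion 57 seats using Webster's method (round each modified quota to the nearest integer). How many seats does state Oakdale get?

7

Standard divisor 4147551/57 ≈ 72764.053; standard quotas: Stonebridge 4.590, Pinehurst 12.248, Claybrook 7.035, Ashgrove 9.578, Rivermont 4.008, Oakdale 7.500, Fernley 1.874, Millford 10.167.
Rounding to the nearest integer gives Stonebridge 5, Pinehurst 12, Claybrook 7, Ashgrove 10, Rivermont 4, Oakdale 7, Fernley 2, Millford 10 — total 57, matching the house size, so no adjustment is needed.
Oakdale receives 7.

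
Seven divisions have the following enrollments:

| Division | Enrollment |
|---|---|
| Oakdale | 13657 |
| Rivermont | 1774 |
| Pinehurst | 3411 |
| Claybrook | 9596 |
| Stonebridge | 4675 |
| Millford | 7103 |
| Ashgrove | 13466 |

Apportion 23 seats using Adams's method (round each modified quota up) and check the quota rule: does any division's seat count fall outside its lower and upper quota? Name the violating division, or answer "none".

none

Standard quotas: Oakdale 5.851, Rivermont 0.760, Pinehurst 1.461, Claybrook 4.111, Stonebridge 2.003, Millford 3.043, Ashgrove 5.769.
Adams allocation: Oakdale 6, Rivermont 1, Pinehurst 2, Claybrook 4, Stonebridge 2, Millford 3, Ashgrove 5.
Every allocation lies between the lower and upper quota.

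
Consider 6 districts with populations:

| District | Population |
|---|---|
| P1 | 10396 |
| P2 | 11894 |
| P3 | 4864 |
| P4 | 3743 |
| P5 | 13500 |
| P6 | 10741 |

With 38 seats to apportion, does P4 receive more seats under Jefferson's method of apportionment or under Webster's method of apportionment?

Webster

Jefferson: P1 7, P2 8, P3 3, P4 2, P5 10, P6 8.
Webster: P1 7, P2 8, P3 3, P4 3, P5 9, P6 8.
P4 gets 2 under Jefferson and 3 under Webster.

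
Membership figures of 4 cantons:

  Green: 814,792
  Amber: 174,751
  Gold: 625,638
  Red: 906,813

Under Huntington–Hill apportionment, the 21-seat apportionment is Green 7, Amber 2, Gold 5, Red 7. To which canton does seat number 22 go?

Red

Priority for the next seat is population ÷ (√(s·(s+1))).
Priorities: Green 108881.161, Amber 71341.797, Gold 114225.348, Red 121177.984.
Highest priority: Red.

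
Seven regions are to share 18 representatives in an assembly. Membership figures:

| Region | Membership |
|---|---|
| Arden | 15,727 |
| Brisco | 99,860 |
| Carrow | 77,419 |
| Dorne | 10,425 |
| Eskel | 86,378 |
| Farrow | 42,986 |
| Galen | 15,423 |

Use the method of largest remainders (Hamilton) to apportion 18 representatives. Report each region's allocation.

Arden=1, Brisco=5, Carrow=4, Dorne=1, Eskel=4, Farrow=2, Galen=1

The standard divisor is 348218/18 ≈ 19345.444.
Standard quotas: Arden 0.8130, Brisco 5.1619, Carrow 4.0019, Dorne 0.5389, Eskel 4.4650, Farrow 2.2220, Galen 0.7972.
Lower quotas: Arden 0, Brisco 5, Carrow 4, Dorne 0, Eskel 4, Farrow 2, Galen 0 (sum 15, leaving 3 seats).
Remainders in descending order: Arden 0.8130, Galen 0.7972, Dorne 0.5389, Eskel 0.4650, Farrow 0.2220, Brisco 0.1619, Carrow 0.0019.
Largest remainders: Arden, Galen, Dorne receive the extra seats.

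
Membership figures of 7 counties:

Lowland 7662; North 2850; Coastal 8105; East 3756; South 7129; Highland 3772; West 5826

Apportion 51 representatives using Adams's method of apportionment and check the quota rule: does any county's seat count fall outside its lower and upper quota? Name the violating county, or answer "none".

Standard quotas: Lowland 9.994, North 3.717, Coastal 10.572, East 4.899, South 9.299, Highland 4.920, West 7.599.
Adams allocation: Lowland 10, North 4, Coastal 10, East 5, South 9, Highland 5, West 8.
Every allocation lies between the lower and upper quota.

none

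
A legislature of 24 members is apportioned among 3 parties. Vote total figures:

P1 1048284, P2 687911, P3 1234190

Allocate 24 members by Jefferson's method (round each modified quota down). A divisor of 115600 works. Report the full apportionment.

With modified divisor 115600: modified quotas P1 9.068, P2 5.951, P3 10.676.
Rounding down: P1 9, P2 5, P3 10 (total 24).

P1: 9, P2: 5, P3: 10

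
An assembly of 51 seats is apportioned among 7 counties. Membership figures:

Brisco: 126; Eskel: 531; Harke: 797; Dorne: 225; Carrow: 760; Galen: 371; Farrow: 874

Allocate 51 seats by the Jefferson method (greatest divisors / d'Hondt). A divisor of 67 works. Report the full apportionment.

Brisco 1, Eskel 7, Harke 11, Dorne 3, Carrow 11, Galen 5, Farrow 13

With modified divisor 67: modified quotas Brisco 1.881, Eskel 7.925, Harke 11.896, Dorne 3.358, Carrow 11.343, Galen 5.537, Farrow 13.045.
Rounding down: Brisco 1, Eskel 7, Harke 11, Dorne 3, Carrow 11, Galen 5, Farrow 13 (total 51).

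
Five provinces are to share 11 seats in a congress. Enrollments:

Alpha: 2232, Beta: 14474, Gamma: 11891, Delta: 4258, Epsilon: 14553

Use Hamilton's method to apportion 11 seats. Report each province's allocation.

Standard divisor: 47408 ÷ 11 ≈ 4309.818.
Standard quotas: Alpha 0.5179, Beta 3.3584, Gamma 2.7590, Delta 0.9880, Epsilon 3.3767.
Lower quotas: Alpha 0, Beta 3, Gamma 2, Delta 0, Epsilon 3 (sum 8, leaving 3 seats).
Remainders in descending order: Delta 0.9880, Gamma 0.7590, Alpha 0.5179, Epsilon 0.3767, Beta 0.3584.
The surplus seats go to Delta, Gamma, Alpha.

Alpha 1, Beta 3, Gamma 3, Delta 1, Epsilon 3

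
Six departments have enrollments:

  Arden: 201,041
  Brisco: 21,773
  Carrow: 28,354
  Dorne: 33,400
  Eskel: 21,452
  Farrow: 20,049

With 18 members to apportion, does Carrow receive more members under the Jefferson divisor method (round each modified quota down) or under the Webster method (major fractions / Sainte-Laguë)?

Jefferson: Arden 12, Brisco 1, Carrow 1, Dorne 2, Eskel 1, Farrow 1.
Webster: Arden 11, Brisco 1, Carrow 2, Dorne 2, Eskel 1, Farrow 1.
Carrow gets 1 under Jefferson and 2 under Webster.

Webster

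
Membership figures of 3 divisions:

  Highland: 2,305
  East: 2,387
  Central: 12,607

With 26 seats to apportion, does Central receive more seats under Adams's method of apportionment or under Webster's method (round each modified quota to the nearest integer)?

Adams: Highland 4, East 4, Central 18.
Webster: Highland 3, East 4, Central 19.
Central gets 18 under Adams and 19 under Webster.

Webster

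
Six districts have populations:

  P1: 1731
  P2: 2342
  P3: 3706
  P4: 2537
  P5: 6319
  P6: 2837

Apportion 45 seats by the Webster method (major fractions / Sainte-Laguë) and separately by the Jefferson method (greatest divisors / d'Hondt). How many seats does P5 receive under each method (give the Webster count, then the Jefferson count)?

Webster: P1 4, P2 5, P3 9, P4 6, P5 14, P6 7.
Jefferson: P1 4, P2 5, P3 9, P4 6, P5 15, P6 6.
P5 gets 14 under Webster and 15 under Jefferson.

14 and 15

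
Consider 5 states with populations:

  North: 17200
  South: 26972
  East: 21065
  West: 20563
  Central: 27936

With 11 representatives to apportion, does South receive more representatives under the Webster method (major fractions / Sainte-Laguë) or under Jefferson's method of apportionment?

Jefferson

Webster: North 2, South 2, East 2, West 2, Central 3.
Jefferson: North 1, South 3, East 2, West 2, Central 3.
South gets 2 under Webster and 3 under Jefferson.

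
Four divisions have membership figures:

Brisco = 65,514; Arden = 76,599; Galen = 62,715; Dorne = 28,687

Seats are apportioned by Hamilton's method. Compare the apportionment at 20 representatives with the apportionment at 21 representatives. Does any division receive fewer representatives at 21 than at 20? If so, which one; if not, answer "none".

At 20 seats: Brisco 6, Arden 7, Galen 5, Dorne 2.
At 21 seats: Brisco 6, Arden 7, Galen 6, Dorne 2.
No division's allocation decreased.

none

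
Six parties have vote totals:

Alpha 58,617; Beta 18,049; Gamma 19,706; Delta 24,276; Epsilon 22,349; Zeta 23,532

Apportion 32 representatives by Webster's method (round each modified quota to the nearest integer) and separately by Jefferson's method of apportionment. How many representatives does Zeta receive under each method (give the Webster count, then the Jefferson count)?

5 and 4

Webster: Alpha 11, Beta 3, Gamma 4, Delta 5, Epsilon 4, Zeta 5.
Jefferson: Alpha 12, Beta 3, Gamma 4, Delta 5, Epsilon 4, Zeta 4.
Zeta gets 5 under Webster and 4 under Jefferson.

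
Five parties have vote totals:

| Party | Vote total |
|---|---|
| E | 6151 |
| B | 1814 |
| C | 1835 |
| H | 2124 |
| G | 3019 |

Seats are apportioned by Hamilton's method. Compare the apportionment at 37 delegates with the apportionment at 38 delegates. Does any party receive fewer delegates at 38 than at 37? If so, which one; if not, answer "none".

B

At 37 seats: E 15, B 5, C 5, H 5, G 7.
At 38 seats: E 16, B 4, C 5, H 5, G 8.
B drops from 5 to 4.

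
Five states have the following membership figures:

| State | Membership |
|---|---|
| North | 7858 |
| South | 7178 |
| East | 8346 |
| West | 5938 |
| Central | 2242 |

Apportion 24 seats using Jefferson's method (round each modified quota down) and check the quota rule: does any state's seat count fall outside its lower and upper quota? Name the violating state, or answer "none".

none

Standard quotas: North 5.975, South 5.458, East 6.346, West 4.515, Central 1.705.
Jefferson allocation: North 6, South 6, East 7, West 4, Central 1.
Every allocation lies between the lower and upper quota.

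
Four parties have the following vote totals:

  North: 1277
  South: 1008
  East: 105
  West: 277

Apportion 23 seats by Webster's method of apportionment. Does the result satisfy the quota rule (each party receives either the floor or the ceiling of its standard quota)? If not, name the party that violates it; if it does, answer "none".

none

Standard quotas: North 11.013, South 8.693, East 0.906, West 2.389.
Webster allocation: North 11, South 9, East 1, West 2.
Every allocation lies between the lower and upper quota.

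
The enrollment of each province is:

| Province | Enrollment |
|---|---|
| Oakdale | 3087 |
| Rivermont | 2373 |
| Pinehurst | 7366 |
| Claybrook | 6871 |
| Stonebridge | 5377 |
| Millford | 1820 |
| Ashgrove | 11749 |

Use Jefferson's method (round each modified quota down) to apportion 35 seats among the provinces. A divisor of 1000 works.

Oakdale 3, Rivermont 2, Pinehurst 7, Claybrook 6, Stonebridge 5, Millford 1, Ashgrove 11

With modified divisor 1000: modified quotas Oakdale 3.087, Rivermont 2.373, Pinehurst 7.366, Claybrook 6.871, Stonebridge 5.377, Millford 1.820, Ashgrove 11.749.
Rounding down: Oakdale 3, Rivermont 2, Pinehurst 7, Claybrook 6, Stonebridge 5, Millford 1, Ashgrove 11 (total 35).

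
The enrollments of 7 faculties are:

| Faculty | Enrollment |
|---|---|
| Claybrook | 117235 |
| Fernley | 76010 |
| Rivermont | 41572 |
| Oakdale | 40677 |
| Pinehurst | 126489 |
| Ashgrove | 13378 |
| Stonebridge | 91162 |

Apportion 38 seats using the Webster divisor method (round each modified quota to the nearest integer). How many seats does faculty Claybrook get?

9

Standard divisor 506523/38 ≈ 13329.553; standard quotas: Claybrook 8.795, Fernley 5.702, Rivermont 3.119, Oakdale 3.052, Pinehurst 9.489, Ashgrove 1.004, Stonebridge 6.839.
Rounding to the nearest integer gives Claybrook 9, Fernley 6, Rivermont 3, Oakdale 3, Pinehurst 9, Ashgrove 1, Stonebridge 7 — total 38, matching the house size, so no adjustment is needed.
Claybrook receives 9.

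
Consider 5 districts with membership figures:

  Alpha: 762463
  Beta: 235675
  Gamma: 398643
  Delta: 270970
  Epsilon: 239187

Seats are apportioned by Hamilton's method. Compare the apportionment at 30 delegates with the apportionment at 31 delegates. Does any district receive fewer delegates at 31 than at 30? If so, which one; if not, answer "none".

none

At 30 seats: Alpha 12, Beta 4, Gamma 6, Delta 4, Epsilon 4.
At 31 seats: Alpha 12, Beta 4, Gamma 7, Delta 4, Epsilon 4.
No district's allocation decreased.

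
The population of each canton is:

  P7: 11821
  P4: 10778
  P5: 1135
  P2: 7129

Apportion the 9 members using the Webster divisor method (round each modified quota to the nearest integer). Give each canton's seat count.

Standard divisor 30863/9 ≈ 3429.222; standard quotas: P7 3.447, P4 3.143, P5 0.331, P2 2.079.
Rounding to the nearest integer gives 3, 3, 0, 2 = 8 seats, so the divisor must be adjusted.
With modified divisor 3200: modified quotas P7 3.694, P4 3.368, P5 0.355, P2 2.228.
Rounding to the nearest integer: P7 4, P4 3, P5 0, P2 2 (total 9).

P7=4, P4=3, P5=0, P2=2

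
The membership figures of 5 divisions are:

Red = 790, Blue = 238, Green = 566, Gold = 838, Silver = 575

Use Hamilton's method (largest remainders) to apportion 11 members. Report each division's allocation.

Red=3, Blue=1, Green=2, Gold=3, Silver=2

Standard divisor: 3007 ÷ 11 ≈ 273.364.
Standard quotas: Red 2.890, Blue 0.871, Green 2.071, Gold 3.066, Silver 2.103.
Lower quotas: Red 2, Blue 0, Green 2, Gold 3, Silver 2 (sum 9, leaving 2 seats).
Remainders in descending order: Red 0.890, Blue 0.871, Silver 0.103, Green 0.071, Gold 0.066.
Largest remainders: Red, Blue receive the extra seats.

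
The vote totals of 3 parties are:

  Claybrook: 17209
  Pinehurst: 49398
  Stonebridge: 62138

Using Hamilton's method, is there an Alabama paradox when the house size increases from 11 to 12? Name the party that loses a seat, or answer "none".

At 11 seats: Claybrook 2, Pinehurst 4, Stonebridge 5.
At 12 seats: Claybrook 1, Pinehurst 5, Stonebridge 6.
Claybrook drops from 2 to 1.

Claybrook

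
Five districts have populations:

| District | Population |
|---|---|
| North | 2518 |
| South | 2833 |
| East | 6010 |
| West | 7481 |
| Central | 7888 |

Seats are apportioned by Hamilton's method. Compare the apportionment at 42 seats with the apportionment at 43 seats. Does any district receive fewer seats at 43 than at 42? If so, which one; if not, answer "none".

South

At 42 seats: North 4, South 5, East 9, West 12, Central 12.
At 43 seats: North 4, South 4, East 10, West 12, Central 13.
South drops from 5 to 4.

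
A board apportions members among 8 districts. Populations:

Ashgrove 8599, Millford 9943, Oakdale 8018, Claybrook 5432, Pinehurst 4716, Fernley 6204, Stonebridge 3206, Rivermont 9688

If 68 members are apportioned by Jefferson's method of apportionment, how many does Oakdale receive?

10

Standard divisor 55806/68 ≈ 820.676; standard quotas: Ashgrove 10.478, Millford 12.116, Oakdale 9.770, Claybrook 6.619, Pinehurst 5.746, Fernley 7.560, Stonebridge 3.907, Rivermont 11.805.
Rounding down gives 10, 12, 9, 6, 5, 7, 3, 11 = 63 seats, so the divisor must be adjusted.
With modified divisor 780: modified quotas Ashgrove 11.024, Millford 12.747, Oakdale 10.279, Claybrook 6.964, Pinehurst 6.046, Fernley 7.954, Stonebridge 4.110, Rivermont 12.421.
Rounding down: Ashgrove 11, Millford 12, Oakdale 10, Claybrook 6, Pinehurst 6, Fernley 7, Stonebridge 4, Rivermont 12 (total 68).
Oakdale receives 10.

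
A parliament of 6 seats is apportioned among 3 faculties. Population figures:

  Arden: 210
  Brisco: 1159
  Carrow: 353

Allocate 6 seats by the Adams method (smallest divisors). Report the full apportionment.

Arden=1, Brisco=4, Carrow=1

Standard divisor 1722/6 ≈ 287; standard quotas: Arden 0.732, Brisco 4.038, Carrow 1.230.
Rounding up gives 1, 5, 2 = 8 seats, so the divisor must be adjusted.
With modified divisor 370: modified quotas Arden 0.568, Brisco 3.132, Carrow 0.954.
Rounding up: Arden 1, Brisco 4, Carrow 1 (total 6).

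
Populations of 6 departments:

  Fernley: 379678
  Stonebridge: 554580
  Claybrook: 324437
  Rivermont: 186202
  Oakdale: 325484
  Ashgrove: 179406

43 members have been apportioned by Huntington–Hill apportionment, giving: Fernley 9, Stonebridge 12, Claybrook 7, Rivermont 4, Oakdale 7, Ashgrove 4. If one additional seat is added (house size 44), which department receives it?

Stonebridge

Priority for the next seat is population ÷ (√(s·(s+1))).
Priorities: Fernley 40021.575, Stonebridge 44401.936, Claybrook 43354.718, Rivermont 41636.033, Oakdale 43494.629, Ashgrove 40116.401.
Highest priority: Stonebridge.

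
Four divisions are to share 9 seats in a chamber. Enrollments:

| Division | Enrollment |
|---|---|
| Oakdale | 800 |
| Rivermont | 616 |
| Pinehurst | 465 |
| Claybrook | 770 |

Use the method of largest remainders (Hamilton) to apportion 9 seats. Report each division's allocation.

Oakdale: 3; Rivermont: 2; Pinehurst: 1; Claybrook: 3

The standard divisor is 2651/9 ≈ 294.556.
Standard quotas: Oakdale 2.716, Rivermont 2.091, Pinehurst 1.579, Claybrook 2.614.
Lower quotas: Oakdale 2, Rivermont 2, Pinehurst 1, Claybrook 2 (sum 7, leaving 2 seats).
Remainders in descending order: Oakdale 0.716, Claybrook 0.614, Pinehurst 0.579, Rivermont 0.091.
The surplus seats go to Oakdale, Claybrook.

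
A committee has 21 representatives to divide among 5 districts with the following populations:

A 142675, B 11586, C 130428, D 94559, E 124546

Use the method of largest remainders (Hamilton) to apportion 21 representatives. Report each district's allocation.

A 6, B 1, C 5, D 4, E 5

The standard divisor is 503794/21 ≈ 23990.19.
Standard quotas: A 5.9472, B 0.4829, C 5.4367, D 3.9416, E 5.1915.
Lower quotas: A 5, B 0, C 5, D 3, E 5 (sum 18, leaving 3 seats).
Remainders in descending order: A 0.9472, D 0.9416, B 0.4829, C 0.4367, E 0.1915.
The surplus seats go to A, D, B.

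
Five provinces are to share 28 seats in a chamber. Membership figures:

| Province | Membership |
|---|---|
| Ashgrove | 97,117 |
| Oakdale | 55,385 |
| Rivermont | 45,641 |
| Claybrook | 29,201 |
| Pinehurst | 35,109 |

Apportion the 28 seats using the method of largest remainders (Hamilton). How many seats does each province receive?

Total 262453; standard divisor 262453/28 ≈ 9373.321.
Standard quotas: Ashgrove 10.3610, Oakdale 5.9088, Rivermont 4.8692, Claybrook 3.1153, Pinehurst 3.7456.
Lower quotas: Ashgrove 10, Oakdale 5, Rivermont 4, Claybrook 3, Pinehurst 3 (sum 25, leaving 3 seats).
Remainders in descending order: Oakdale 0.9088, Rivermont 0.8692, Pinehurst 0.7456, Ashgrove 0.3610, Claybrook 0.1153.
Largest remainders: Oakdale, Rivermont, Pinehurst receive the extra seats.

Ashgrove: 10, Oakdale: 6, Rivermont: 5, Claybrook: 3, Pinehurst: 4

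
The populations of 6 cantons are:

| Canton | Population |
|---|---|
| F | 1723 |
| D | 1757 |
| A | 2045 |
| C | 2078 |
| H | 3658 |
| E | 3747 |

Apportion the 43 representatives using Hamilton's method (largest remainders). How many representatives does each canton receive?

F 5; D 5; A 6; C 6; H 10; E 11

Total 15008; standard divisor 15008/43 ≈ 349.023.
Standard quotas: F 4.937, D 5.034, A 5.859, C 5.954, H 10.481, E 10.736.
Lower quotas: F 4, D 5, A 5, C 5, H 10, E 10 (sum 39, leaving 4 seats).
Remainders in descending order: C 0.954, F 0.937, A 0.859, E 0.736, H 0.481, D 0.034.
The surplus seats go to C, F, A, E.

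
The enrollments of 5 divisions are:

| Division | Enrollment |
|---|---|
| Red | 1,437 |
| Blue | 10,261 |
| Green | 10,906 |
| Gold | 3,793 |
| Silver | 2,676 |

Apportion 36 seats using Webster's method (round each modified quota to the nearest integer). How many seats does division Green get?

Standard divisor 29073/36 ≈ 807.583; standard quotas: Red 1.779, Blue 12.706, Green 13.504, Gold 4.697, Silver 3.314.
Rounding to the nearest integer gives 2, 13, 14, 5, 3 = 37 seats, so the divisor must be adjusted.
With modified divisor 810: modified quotas Red 1.774, Blue 12.668, Green 13.464, Gold 4.683, Silver 3.304.
Rounding to the nearest integer: Red 2, Blue 13, Green 13, Gold 5, Silver 3 (total 36).
Green receives 13.

13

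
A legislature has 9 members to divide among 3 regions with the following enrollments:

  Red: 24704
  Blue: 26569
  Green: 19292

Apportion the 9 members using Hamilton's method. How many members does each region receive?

Red=3; Blue=3; Green=3

Standard divisor: 70565 ÷ 9 ≈ 7840.556.
Standard quotas: Red 3.1508, Blue 3.3887, Green 2.4605.
Lower quotas: Red 3, Blue 3, Green 2 (sum 8, leaving 1 seat).
Remainders in descending order: Green 0.4605, Blue 0.3887, Red 0.1508.
The surplus seat goes to Green.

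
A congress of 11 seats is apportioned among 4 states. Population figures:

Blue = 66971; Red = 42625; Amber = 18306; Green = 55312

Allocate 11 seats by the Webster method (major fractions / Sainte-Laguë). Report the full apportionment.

Blue: 4, Red: 3, Amber: 1, Green: 3

Standard divisor 183214/11 ≈ 16655.818; standard quotas: Blue 4.021, Red 2.559, Amber 1.099, Green 3.321.
Rounding to the nearest integer gives Blue 4, Red 3, Amber 1, Green 3 — total 11, matching the house size, so no adjustment is needed.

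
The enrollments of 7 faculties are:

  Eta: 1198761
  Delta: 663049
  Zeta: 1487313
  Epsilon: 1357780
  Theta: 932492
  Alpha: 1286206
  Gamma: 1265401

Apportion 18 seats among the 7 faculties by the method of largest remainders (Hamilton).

Eta=3, Delta=1, Zeta=3, Epsilon=3, Theta=2, Alpha=3, Gamma=3

Standard divisor: 8191002 ÷ 18 ≈ 455055.667.
Standard quotas: Eta 2.6343, Delta 1.4571, Zeta 3.2684, Epsilon 2.9838, Theta 2.0492, Alpha 2.8265, Gamma 2.7808.
Lower quotas: Eta 2, Delta 1, Zeta 3, Epsilon 2, Theta 2, Alpha 2, Gamma 2 (sum 14, leaving 4 seats).
Remainders in descending order: Epsilon 0.9838, Alpha 0.8265, Gamma 0.7808, Eta 0.6343, Delta 0.4571, Zeta 0.2684, Theta 0.0492.
Largest remainders: Epsilon, Alpha, Gamma, Eta receive the extra seats.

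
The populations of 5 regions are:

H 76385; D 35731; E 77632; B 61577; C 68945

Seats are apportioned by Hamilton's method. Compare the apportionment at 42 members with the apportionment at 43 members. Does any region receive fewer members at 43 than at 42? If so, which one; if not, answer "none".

At 42 seats: H 10, D 5, E 10, B 8, C 9.
At 43 seats: H 10, D 5, E 11, B 8, C 9.
No region's allocation decreased.

none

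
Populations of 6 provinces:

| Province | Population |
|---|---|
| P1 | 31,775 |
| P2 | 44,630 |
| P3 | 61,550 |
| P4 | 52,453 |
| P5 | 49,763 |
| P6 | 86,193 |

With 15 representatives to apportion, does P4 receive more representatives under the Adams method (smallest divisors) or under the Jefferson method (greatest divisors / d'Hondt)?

Jefferson

Adams: P1 2, P2 2, P3 3, P4 2, P5 2, P6 4.
Jefferson: P1 1, P2 2, P3 3, P4 3, P5 2, P6 4.
P4 gets 2 under Adams and 3 under Jefferson.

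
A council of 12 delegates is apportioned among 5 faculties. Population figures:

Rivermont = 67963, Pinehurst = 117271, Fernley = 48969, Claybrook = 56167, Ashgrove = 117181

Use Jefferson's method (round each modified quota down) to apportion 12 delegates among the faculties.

Standard divisor 407551/12 ≈ 33962.583; standard quotas: Rivermont 2.001, Pinehurst 3.453, Fernley 1.442, Claybrook 1.654, Ashgrove 3.450.
Rounding down gives 2, 3, 1, 1, 3 = 10 seats, so the divisor must be adjusted.
With modified divisor 28700: modified quotas Rivermont 2.368, Pinehurst 4.086, Fernley 1.706, Claybrook 1.957, Ashgrove 4.083.
Rounding down: Rivermont 2, Pinehurst 4, Fernley 1, Claybrook 1, Ashgrove 4 (total 12).

Rivermont: 2; Pinehurst: 4; Fernley: 1; Claybrook: 1; Ashgrove: 4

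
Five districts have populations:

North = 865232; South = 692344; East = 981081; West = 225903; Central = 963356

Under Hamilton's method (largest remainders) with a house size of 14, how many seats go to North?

Total 3727916; standard divisor 3727916/14 ≈ 266279.714.
Standard quotas: North 3.2493, South 2.6001, East 3.6844, West 0.8484, Central 3.6178.
Lower quotas: North 3, South 2, East 3, West 0, Central 3 (sum 11, leaving 3 seats).
Remainders in descending order: West 0.8484, East 0.6844, Central 0.6178, South 0.6001, North 0.2493.
The surplus seats go to West, East, Central.
North receives 3.

3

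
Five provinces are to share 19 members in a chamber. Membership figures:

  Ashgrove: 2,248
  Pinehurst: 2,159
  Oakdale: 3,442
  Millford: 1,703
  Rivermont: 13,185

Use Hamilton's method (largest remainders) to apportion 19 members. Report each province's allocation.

Standard divisor: 22737 ÷ 19 ≈ 1196.684.
Standard quotas: Ashgrove 1.8785, Pinehurst 1.8042, Oakdale 2.8763, Millford 1.4231, Rivermont 11.0179.
Lower quotas: Ashgrove 1, Pinehurst 1, Oakdale 2, Millford 1, Rivermont 11 (sum 16, leaving 3 seats).
Remainders in descending order: Ashgrove 0.8785, Oakdale 0.8763, Pinehurst 0.8042, Millford 0.4231, Rivermont 0.0179.
Largest remainders: Ashgrove, Oakdale, Pinehurst receive the extra seats.

Ashgrove: 2, Pinehurst: 2, Oakdale: 3, Millford: 1, Rivermont: 11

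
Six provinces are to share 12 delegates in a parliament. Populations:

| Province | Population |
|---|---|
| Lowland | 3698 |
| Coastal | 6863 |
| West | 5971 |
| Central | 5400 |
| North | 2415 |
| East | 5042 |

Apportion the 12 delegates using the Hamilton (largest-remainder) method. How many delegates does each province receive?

Lowland 2, Coastal 3, West 2, Central 2, North 1, East 2

Standard divisor: 29389 ÷ 12 ≈ 2449.083.
Standard quotas: Lowland 1.5100, Coastal 2.8023, West 2.4381, Central 2.2049, North 0.9861, East 2.0587.
Lower quotas: Lowland 1, Coastal 2, West 2, Central 2, North 0, East 2 (sum 9, leaving 3 seats).
Remainders in descending order: North 0.9861, Coastal 0.8023, Lowland 0.5100, West 0.4381, Central 0.2049, East 0.0587.
The surplus seats go to North, Coastal, Lowland.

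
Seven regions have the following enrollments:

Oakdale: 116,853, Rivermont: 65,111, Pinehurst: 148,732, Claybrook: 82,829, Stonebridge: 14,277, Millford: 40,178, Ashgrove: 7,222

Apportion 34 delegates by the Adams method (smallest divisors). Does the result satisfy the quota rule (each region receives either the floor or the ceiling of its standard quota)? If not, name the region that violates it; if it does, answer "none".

none

Standard quotas: Oakdale 8.361, Rivermont 4.659, Pinehurst 10.642, Claybrook 5.926, Stonebridge 1.021, Millford 2.875, Ashgrove 0.517.
Adams allocation: Oakdale 8, Rivermont 5, Pinehurst 10, Claybrook 6, Stonebridge 1, Millford 3, Ashgrove 1.
Every allocation lies between the lower and upper quota.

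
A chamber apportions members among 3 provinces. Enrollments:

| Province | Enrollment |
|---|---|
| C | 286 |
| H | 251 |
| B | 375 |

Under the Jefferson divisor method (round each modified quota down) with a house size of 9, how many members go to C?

3

Standard divisor 912/9 ≈ 101.333; standard quotas: C 2.822, H 2.477, B 3.701.
Rounding down gives 2, 2, 3 = 7 seats, so the divisor must be adjusted.
With modified divisor 90: modified quotas C 3.178, H 2.789, B 4.167.
Rounding down: C 3, H 2, B 4 (total 9).
C receives 3.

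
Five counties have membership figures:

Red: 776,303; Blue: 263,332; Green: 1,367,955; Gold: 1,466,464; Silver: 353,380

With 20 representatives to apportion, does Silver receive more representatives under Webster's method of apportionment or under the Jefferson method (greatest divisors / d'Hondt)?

Webster: Red 4, Blue 1, Green 6, Gold 7, Silver 2.
Jefferson: Red 4, Blue 1, Green 7, Gold 7, Silver 1.
Silver gets 2 under Webster and 1 under Jefferson.

Webster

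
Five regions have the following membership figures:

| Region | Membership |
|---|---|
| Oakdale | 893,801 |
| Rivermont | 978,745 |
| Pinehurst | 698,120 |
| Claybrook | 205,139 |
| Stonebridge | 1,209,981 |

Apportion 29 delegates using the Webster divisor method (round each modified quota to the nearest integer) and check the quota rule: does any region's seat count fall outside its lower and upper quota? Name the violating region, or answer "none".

Standard quotas: Oakdale 6.503, Rivermont 7.121, Pinehurst 5.079, Claybrook 1.493, Stonebridge 8.804.
Webster allocation: Oakdale 7, Rivermont 7, Pinehurst 5, Claybrook 1, Stonebridge 9.
Every allocation lies between the lower and upper quota.

none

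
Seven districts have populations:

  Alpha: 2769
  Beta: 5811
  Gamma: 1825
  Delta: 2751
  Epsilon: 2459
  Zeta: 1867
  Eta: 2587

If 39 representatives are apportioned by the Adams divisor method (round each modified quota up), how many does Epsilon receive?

Standard divisor 20069/39 ≈ 514.59; standard quotas: Alpha 5.381, Beta 11.292, Gamma 3.547, Delta 5.346, Epsilon 4.779, Zeta 3.628, Eta 5.027.
Rounding up gives 6, 12, 4, 6, 5, 4, 6 = 43 seats, so the divisor must be adjusted.
With modified divisor 570: modified quotas Alpha 4.858, Beta 10.195, Gamma 3.202, Delta 4.826, Epsilon 4.314, Zeta 3.275, Eta 4.539.
Rounding up: Alpha 5, Beta 11, Gamma 4, Delta 5, Epsilon 5, Zeta 4, Eta 5 (total 39).
Epsilon receives 5.

5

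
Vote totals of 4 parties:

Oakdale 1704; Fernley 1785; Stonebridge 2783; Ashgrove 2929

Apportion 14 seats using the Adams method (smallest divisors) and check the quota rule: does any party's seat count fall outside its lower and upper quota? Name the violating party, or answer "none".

none

Standard quotas: Oakdale 2.593, Fernley 2.716, Stonebridge 4.235, Ashgrove 4.457.
Adams allocation: Oakdale 3, Fernley 3, Stonebridge 4, Ashgrove 4.
Every allocation lies between the lower and upper quota.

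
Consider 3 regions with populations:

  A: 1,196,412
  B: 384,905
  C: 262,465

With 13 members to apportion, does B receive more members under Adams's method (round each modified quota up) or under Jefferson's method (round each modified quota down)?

Adams: A 8, B 3, C 2.
Jefferson: A 9, B 2, C 2.
B gets 3 under Adams and 2 under Jefferson.

Adams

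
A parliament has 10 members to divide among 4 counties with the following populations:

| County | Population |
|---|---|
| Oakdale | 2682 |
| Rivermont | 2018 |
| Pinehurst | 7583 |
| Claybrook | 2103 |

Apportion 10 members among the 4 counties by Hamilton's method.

Standard divisor: 14386 ÷ 10 ≈ 1438.6.
Standard quotas: Oakdale 1.8643, Rivermont 1.4028, Pinehurst 5.2711, Claybrook 1.4618.
Lower quotas: Oakdale 1, Rivermont 1, Pinehurst 5, Claybrook 1 (sum 8, leaving 2 seats).
Remainders in descending order: Oakdale 0.8643, Claybrook 0.4618, Rivermont 0.4028, Pinehurst 0.2711.
Largest remainders: Oakdale, Claybrook receive the extra seats.

Oakdale: 2; Rivermont: 1; Pinehurst: 5; Claybrook: 2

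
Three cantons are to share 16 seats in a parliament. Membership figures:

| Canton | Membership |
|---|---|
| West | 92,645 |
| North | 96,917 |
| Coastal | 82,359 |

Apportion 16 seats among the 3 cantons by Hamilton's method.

West 5, North 6, Coastal 5

Standard divisor: 271921 ÷ 16 ≈ 16995.062.
Standard quotas: West 5.4513, North 5.7027, Coastal 4.8461.
Lower quotas: West 5, North 5, Coastal 4 (sum 14, leaving 2 seats).
Remainders in descending order: Coastal 0.8461, North 0.7027, West 0.4513.
The surplus seats go to Coastal, North.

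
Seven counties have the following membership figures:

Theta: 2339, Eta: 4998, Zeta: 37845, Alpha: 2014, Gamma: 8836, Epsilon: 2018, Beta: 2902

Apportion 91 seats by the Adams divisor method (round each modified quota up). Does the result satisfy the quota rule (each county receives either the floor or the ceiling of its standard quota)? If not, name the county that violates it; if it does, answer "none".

Standard quotas: Theta 3.492, Eta 7.462, Zeta 56.502, Alpha 3.007, Gamma 13.192, Epsilon 3.013, Beta 4.333.
Adams allocation: Theta 4, Eta 8, Zeta 55, Alpha 3, Gamma 13, Epsilon 3, Beta 5.
Zeta has quota 56.502 (lower 56, upper 57) but receives 55 — outside the quota interval.

Zeta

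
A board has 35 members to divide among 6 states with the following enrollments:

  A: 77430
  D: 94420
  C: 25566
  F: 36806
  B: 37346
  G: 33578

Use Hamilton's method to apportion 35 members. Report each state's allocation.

The standard divisor is 305146/35 ≈ 8718.457.
Standard quotas: A 8.8812, D 10.8299, C 2.9324, F 4.2216, B 4.2836, G 3.8514.
Lower quotas: A 8, D 10, C 2, F 4, B 4, G 3 (sum 31, leaving 4 seats).
Remainders in descending order: C 0.9324, A 0.8812, G 0.8514, D 0.8299, B 0.2836, F 0.2216.
The surplus seats go to C, A, G, D.

A=9; D=11; C=3; F=4; B=4; G=4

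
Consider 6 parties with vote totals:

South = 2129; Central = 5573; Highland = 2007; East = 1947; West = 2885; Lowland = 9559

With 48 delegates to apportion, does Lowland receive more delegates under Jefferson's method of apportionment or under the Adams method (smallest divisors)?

Jefferson

Jefferson: South 4, Central 11, Highland 4, East 4, West 6, Lowland 19.
Adams: South 5, Central 11, Highland 4, East 4, West 6, Lowland 18.
Lowland gets 19 under Jefferson and 18 under Adams.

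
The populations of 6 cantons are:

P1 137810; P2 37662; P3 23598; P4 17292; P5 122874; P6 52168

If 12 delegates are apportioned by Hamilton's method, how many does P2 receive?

1

The standard divisor is 391404/12 = 32617.
Standard quotas: P1 4.2251, P2 1.1547, P3 0.7235, P4 0.5302, P5 3.7672, P6 1.5994.
Lower quotas: P1 4, P2 1, P3 0, P4 0, P5 3, P6 1 (sum 9, leaving 3 seats).
Remainders in descending order: P5 0.7672, P3 0.7235, P6 0.5994, P4 0.5302, P1 0.2251, P2 0.1547.
Largest remainders: P5, P3, P6 receive the extra seats.
P2 receives 1.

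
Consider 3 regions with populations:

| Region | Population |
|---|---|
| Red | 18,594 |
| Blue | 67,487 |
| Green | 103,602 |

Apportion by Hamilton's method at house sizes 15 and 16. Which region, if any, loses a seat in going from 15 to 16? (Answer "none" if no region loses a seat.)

At 15 seats: Red 2, Blue 5, Green 8.
At 16 seats: Red 1, Blue 6, Green 9.
Red drops from 2 to 1.

Red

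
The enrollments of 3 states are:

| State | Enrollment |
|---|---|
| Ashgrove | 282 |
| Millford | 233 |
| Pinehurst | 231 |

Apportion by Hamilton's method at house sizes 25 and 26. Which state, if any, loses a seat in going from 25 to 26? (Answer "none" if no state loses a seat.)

none

At 25 seats: Ashgrove 9, Millford 8, Pinehurst 8.
At 26 seats: Ashgrove 10, Millford 8, Pinehurst 8.
No state's allocation decreased.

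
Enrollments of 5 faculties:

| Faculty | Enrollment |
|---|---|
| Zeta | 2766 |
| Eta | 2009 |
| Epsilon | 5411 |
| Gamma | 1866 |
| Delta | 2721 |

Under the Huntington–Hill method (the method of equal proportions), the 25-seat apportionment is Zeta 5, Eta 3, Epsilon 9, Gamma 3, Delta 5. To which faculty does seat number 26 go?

Eta

Priority for the next seat is population ÷ (√(s·(s+1))).
Priorities: Zeta 505.000, Eta 579.948, Epsilon 570.369, Gamma 538.668, Delta 496.784.
Highest priority: Eta.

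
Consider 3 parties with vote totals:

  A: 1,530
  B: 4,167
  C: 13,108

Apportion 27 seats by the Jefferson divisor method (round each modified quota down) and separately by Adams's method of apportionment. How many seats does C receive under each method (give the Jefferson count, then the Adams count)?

Jefferson: A 2, B 6, C 19.
Adams: A 3, B 6, C 18.
C gets 19 under Jefferson and 18 under Adams.

19 and 18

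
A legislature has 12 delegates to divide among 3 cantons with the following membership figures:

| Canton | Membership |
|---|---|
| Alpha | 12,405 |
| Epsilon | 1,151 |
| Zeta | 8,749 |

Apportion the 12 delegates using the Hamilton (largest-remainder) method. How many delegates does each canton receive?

Total 22305; standard divisor 22305/12 ≈ 1858.75.
Standard quotas: Alpha 6.6738, Epsilon 0.6192, Zeta 4.7069.
Lower quotas: Alpha 6, Epsilon 0, Zeta 4 (sum 10, leaving 2 seats).
Remainders in descending order: Zeta 0.7069, Alpha 0.6738, Epsilon 0.6192.
The surplus seats go to Zeta, Alpha.

Alpha 7; Epsilon 0; Zeta 5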